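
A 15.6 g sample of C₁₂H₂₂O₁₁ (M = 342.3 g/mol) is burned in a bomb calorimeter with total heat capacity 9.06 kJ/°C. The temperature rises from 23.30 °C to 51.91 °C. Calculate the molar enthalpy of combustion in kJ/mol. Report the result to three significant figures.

ΔH = -5690 kJ/mol

ΔT = 51.91 − 23.30 = 28.61 °C
q_cal = C_cal × ΔT = 9.06 × 28.61 = 259.2066 kJ
n = 15.6 / 342.3 = 0.04557 mol
q_rxn = −q_cal = -259.2066 kJ
ΔH = -259.2066 / 0.04557 = -5688 kJ/mol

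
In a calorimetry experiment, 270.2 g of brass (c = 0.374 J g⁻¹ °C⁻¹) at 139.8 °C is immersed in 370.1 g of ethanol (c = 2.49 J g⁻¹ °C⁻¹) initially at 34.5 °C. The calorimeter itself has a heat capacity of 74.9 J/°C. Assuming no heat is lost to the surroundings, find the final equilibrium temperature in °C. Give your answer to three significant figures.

Heat lost by brass = heat gained by ethanol + calorimeter.
(270.2)(0.374)(139.8 − T) = [(370.1)(2.49) + 74.9](T − 34.5)
101.0548 (139.8 − T) = 996.449 (T − 34.5)
14127 − 101.0548 T = 996.449 T − 34377
48504 = 1097.5038 T
T = 44.19 °C

T_f = 44.2 °C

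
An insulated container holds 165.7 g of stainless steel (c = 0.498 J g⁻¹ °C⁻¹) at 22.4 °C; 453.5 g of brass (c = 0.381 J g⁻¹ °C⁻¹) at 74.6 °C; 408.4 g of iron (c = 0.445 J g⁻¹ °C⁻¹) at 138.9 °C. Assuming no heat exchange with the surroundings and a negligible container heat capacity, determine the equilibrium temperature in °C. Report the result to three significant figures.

Σ mᵢcᵢ(T − Tᵢ) = 0  ⇒  T = Σ mᵢcᵢTᵢ / Σ mᵢcᵢ
Σ mᵢcᵢ = 165.7×0.498 + 453.5×0.381 + 408.4×0.445 = 437.0401
Σ mᵢcᵢTᵢ = 82.5186×22.4 + 172.7835×74.6 + 181.738×138.9 = 39981
T = 39981 / 437.0401 = 91.48 °C

T_f = 91.5 °C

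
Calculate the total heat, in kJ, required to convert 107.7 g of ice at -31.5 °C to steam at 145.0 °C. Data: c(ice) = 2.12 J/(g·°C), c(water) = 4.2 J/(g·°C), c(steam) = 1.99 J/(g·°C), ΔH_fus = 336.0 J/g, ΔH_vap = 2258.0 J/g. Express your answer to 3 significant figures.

q1 (heat ice -31.5→0.0 °C): 107.7 × 2.12 × 31.5 = 7192 J
q2 (melt at 0 °C): 107.7 × 336.0 = 36187 J
q3 (heat water 0.0→100.0 °C): 107.7 × 4.2 × 100.0 = 45234 J
q4 (vaporize at 100 °C): 107.7 × 2258.0 = 243187 J
q5 (heat steam 100.0→145.0 °C): 107.7 × 1.99 × 45.0 = 9645 J
Total: 7192 + 36187 + 45234 + 243187 + 9645 = 341445 J = 341 kJ

q = 341 kJ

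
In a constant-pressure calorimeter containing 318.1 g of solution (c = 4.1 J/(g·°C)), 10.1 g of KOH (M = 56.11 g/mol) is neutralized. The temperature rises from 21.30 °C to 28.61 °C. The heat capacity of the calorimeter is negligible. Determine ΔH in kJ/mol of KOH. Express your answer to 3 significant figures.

ΔH = -53.0 kJ/mol

|ΔT| = |28.61 − 21.30| = 7.31 °C
|q_surr| = (318.1 × 4.1) × 7.31 = 1304.21 × 7.31 = 9534 J
n(KOH) = 10.1 / 56.11 = 0.1800 mol
Temperature rose, so q_rxn = −|q_surr| = -9.534 kJ
ΔH = q_rxn / n = -52.97 kJ/mol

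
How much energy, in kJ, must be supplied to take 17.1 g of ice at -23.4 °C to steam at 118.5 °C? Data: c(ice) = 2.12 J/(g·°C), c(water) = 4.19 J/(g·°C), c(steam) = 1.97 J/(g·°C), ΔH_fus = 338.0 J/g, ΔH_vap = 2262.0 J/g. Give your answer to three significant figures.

q = 53.1 kJ

q1 (heat ice -23.4→0.0 °C): 17.1 × 2.12 × 23.4 = 848 J
q2 (melt at 0 °C): 17.1 × 338.0 = 5780 J
q3 (heat water 0.0→100.0 °C): 17.1 × 4.19 × 100.0 = 7165 J
q4 (vaporize at 100 °C): 17.1 × 2262.0 = 38680 J
q5 (heat steam 100.0→118.5 °C): 17.1 × 1.97 × 18.5 = 623 J
Total: 848 + 5780 + 7165 + 38680 + 623 = 53096 J = 53.1 kJ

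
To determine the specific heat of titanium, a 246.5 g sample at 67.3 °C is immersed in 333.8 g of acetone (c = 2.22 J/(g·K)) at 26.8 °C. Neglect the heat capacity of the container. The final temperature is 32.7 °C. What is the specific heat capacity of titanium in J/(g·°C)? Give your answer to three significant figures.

q_gained = (333.8 × 2.22) × (32.7 − 26.8) = 4372 J
q_lost = 246.5 × c × (67.3 − 32.7) = 8528.9 c
Set equal: c = 4372 / 8528.9 = 0.513 J/(g·°C)

c = 0.513 J/(g·°C)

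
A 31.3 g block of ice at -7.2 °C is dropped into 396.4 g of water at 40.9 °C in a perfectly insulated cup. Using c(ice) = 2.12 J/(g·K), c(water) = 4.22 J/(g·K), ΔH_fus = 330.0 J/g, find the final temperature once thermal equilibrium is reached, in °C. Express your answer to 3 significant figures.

Heat to bring ice to 0 °C and melt it: q₁ = 31.3×2.12×7.2 + 31.3×330.0 = 10807 J
Heat the water can supply cooling to 0 °C: 396.4×4.22×40.9 = 68417.8 J > q₁, so all ice melts.
Energy balance: 396.4×4.22×(40.9 − T) = 10807 + 31.3×4.22×(T − 0)
1672.808(40.9 − T) = 10807 + 132.086 T
68417.8 − 10807 = 1804.894 T
T = 57610.8 / 1804.894 = 31.92 °C

T_f = 31.9 °C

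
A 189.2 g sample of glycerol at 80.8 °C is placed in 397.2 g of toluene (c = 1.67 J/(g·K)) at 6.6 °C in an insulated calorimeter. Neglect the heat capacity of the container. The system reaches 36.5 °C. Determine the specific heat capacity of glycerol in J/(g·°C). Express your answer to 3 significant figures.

c = 2.37 J/(g·°C)

q_gained = (397.2 × 1.67) × (36.5 − 6.6) = 19830 J
q_lost = 189.2 × c × (80.8 − 36.5) = 8381.56 c
Set equal: c = 19830 / 8381.56 = 2.37 J/(g·°C)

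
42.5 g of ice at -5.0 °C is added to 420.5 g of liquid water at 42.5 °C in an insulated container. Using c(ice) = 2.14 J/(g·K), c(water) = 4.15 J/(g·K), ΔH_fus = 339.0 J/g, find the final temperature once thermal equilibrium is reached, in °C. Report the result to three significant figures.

Heat to bring ice to 0 °C and melt it: q₁ = 42.5×2.14×5.0 + 42.5×339.0 = 14862 J
Heat the water can supply cooling to 0 °C: 420.5×4.15×42.5 = 74165.7 J > q₁, so all ice melts.
Energy balance: 420.5×4.15×(42.5 − T) = 14862 + 42.5×4.15×(T − 0)
1745.075(42.5 − T) = 14862 + 176.375 T
74165.7 − 14862 = 1921.450 T
T = 59303.7 / 1921.450 = 30.86 °C

T_f = 30.9 °C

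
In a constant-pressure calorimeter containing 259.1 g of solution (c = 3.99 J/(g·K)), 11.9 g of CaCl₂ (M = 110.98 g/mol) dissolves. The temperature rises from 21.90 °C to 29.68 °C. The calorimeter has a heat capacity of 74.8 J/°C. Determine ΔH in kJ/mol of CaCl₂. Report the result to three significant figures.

ΔH = -80.4 kJ/mol

|ΔT| = |29.68 − 21.90| = 7.78 °C
|q_surr| = (259.1 × 3.99 + 74.8) × 7.78 = 1108.609 × 7.78 = 8625.0 J
n(CaCl₂) = 11.9 / 110.98 = 0.10723 mol
Temperature rose, so q_rxn = −|q_surr| = -8.6250 kJ
ΔH = q_rxn / n = -80.43 kJ/mol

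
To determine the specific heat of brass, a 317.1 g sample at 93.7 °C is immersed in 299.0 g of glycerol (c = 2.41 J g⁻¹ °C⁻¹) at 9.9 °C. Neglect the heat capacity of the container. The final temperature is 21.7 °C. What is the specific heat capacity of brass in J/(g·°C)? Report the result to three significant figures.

c = 0.372 J/(g·°C)

q_gained = (299.0 × 2.41) × (21.7 − 9.9) = 8503 J
q_lost = 317.1 × c × (93.7 − 21.7) = 22831.2 c
Set equal: c = 8503 / 22831.2 = 0.372 J/(g·°C)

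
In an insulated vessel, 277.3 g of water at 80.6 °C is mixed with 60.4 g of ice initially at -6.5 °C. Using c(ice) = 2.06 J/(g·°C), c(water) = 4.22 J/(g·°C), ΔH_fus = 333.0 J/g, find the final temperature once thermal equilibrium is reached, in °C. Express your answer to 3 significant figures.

Heat to bring ice to 0 °C and melt it: q₁ = 60.4×2.06×6.5 + 60.4×333.0 = 20922 J
Heat the water can supply cooling to 0 °C: 277.3×4.22×80.6 = 94318.6 J > q₁, so all ice melts.
Energy balance: 277.3×4.22×(80.6 − T) = 20922 + 60.4×4.22×(T − 0)
1170.206(80.6 − T) = 20922 + 254.888 T
94318.6 − 20922 = 1425.094 T
T = 73396.6 / 1425.094 = 51.50 °C

T_f = 51.5 °C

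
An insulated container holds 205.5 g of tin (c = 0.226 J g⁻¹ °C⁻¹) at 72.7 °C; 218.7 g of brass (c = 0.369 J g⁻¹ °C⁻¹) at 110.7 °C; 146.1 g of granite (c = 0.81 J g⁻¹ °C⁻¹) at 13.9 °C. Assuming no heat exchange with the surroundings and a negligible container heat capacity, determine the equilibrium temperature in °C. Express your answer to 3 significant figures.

T_f = 56.8 °C

Σ mᵢcᵢ(T − Tᵢ) = 0  ⇒  T = Σ mᵢcᵢTᵢ / Σ mᵢcᵢ
Σ mᵢcᵢ = 205.5×0.226 + 218.7×0.369 + 146.1×0.81 = 245.4843
Σ mᵢcᵢTᵢ = 46.443×72.7 + 80.7003×110.7 + 118.341×13.9 = 13955
T = 13955 / 245.4843 = 56.847 °C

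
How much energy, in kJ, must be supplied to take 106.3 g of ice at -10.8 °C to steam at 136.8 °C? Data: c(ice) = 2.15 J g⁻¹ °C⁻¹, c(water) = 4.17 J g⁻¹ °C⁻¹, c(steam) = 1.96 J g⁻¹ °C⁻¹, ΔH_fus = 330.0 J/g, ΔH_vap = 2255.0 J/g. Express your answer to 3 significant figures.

q = 329 kJ

q1 (heat ice -10.8→0.0 °C): 106.3 × 2.15 × 10.8 = 2468 J
q2 (melt at 0 °C): 106.3 × 330.0 = 35079 J
q3 (heat water 0.0→100.0 °C): 106.3 × 4.17 × 100.0 = 44327 J
q4 (vaporize at 100 °C): 106.3 × 2255.0 = 239707 J
q5 (heat steam 100.0→136.8 °C): 106.3 × 1.96 × 36.8 = 7667 J
Total: 2468 + 35079 + 44327 + 239707 + 7667 = 329248 J = 329 kJ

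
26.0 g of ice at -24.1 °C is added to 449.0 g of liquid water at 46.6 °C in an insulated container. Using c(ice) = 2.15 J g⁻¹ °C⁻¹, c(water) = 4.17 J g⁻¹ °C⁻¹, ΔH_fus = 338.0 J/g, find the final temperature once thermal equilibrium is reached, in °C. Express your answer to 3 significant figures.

Heat to bring ice to 0 °C and melt it: q₁ = 26.0×2.15×24.1 + 26.0×338.0 = 10135 J
Heat the water can supply cooling to 0 °C: 449.0×4.17×46.6 = 87250.6 J > q₁, so all ice melts.
Energy balance: 449.0×4.17×(46.6 − T) = 10135 + 26.0×4.17×(T − 0)
1872.33(46.6 − T) = 10135 + 108.42 T
87250.6 − 10135 = 1980.75 T
T = 77115.6 / 1980.75 = 38.93 °C

T_f = 38.9 °C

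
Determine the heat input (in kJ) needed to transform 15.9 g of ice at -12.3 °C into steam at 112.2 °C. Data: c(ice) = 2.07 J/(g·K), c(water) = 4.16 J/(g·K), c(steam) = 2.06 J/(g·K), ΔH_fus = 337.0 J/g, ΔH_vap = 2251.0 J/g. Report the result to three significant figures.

q = 48.6 kJ

q1 (heat ice -12.3→0.0 °C): 15.9 × 2.07 × 12.3 = 405 J
q2 (melt at 0 °C): 15.9 × 337.0 = 5358 J
q3 (heat water 0.0→100.0 °C): 15.9 × 4.16 × 100.0 = 6614 J
q4 (vaporize at 100 °C): 15.9 × 2251.0 = 35791 J
q5 (heat steam 100.0→112.2 °C): 15.9 × 2.06 × 12.2 = 400 J
Total: 405 + 5358 + 6614 + 35791 + 400 = 48568 J = 48.6 kJ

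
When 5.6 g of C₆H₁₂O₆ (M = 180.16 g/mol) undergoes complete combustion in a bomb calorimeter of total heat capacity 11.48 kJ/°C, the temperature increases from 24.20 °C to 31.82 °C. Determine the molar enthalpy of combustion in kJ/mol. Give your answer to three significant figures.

ΔH = -2810 kJ/mol

ΔT = 31.82 − 24.20 = 7.62 °C
q_cal = C_cal × ΔT = 11.48 × 7.62 = 87.4776 kJ
n = 5.6 / 180.16 = 0.03108 mol
q_rxn = −q_cal = -87.4776 kJ
ΔH = -87.4776 / 0.03108 = -2814.6 kJ/mol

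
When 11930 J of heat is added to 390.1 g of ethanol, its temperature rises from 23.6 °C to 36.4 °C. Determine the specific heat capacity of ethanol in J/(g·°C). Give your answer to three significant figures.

c = 2.39 J/(g·°C)

c = q / (m ΔT) = 11930 / (390.1 × 12.8)
c = 11930 / 4993.28 = 2.39 J/(g·°C)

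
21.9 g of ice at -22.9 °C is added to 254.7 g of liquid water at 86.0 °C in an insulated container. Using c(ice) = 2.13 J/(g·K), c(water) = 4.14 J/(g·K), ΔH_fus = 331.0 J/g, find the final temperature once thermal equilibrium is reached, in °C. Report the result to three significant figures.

T_f = 71.9 °C

Heat to bring ice to 0 °C and melt it: q₁ = 21.9×2.13×22.9 + 21.9×331.0 = 8317.1 J
Heat the water can supply cooling to 0 °C: 254.7×4.14×86.0 = 90683.4 J > q₁, so all ice melts.
Energy balance: 254.7×4.14×(86.0 − T) = 8317.1 + 21.9×4.14×(T − 0)
1054.458(86.0 − T) = 8317.1 + 90.666 T
90683.4 − 8317.1 = 1145.124 T
T = 82366.3 / 1145.124 = 71.93 °C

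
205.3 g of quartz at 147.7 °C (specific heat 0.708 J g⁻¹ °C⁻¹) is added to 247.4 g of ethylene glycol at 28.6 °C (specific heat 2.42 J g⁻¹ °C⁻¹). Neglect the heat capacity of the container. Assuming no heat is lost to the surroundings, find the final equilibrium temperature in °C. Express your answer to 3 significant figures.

Heat lost by quartz = heat gained by ethylene glycol.
(205.3)(0.708)(147.7 − T) = (247.4)(2.42)(T − 28.6)
145.3524 (147.7 − T) = 598.708 (T − 28.6)
21469 − 145.3524 T = 598.708 T − 17123
38592 = 744.0604 T
T = 51.87 °C

T_f = 51.9 °C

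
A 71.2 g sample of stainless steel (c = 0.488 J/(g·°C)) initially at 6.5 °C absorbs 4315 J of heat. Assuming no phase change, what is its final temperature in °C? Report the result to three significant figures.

T_f = 131 °C

ΔT = q / (m c) = 4315 / (71.2 × 0.488) = 124.2 °C
T_f = 6.5 + 124.2 = 130.7 °C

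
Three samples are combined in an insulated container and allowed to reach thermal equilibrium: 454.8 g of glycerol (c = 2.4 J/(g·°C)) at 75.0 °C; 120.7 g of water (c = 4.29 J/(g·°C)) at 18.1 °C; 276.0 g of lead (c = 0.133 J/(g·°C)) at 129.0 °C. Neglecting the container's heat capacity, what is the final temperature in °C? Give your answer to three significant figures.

T_f = 58.3 °C

Σ mᵢcᵢ(T − Tᵢ) = 0  ⇒  T = Σ mᵢcᵢTᵢ / Σ mᵢcᵢ
Σ mᵢcᵢ = 454.8×2.4 + 120.7×4.29 + 276.0×0.133 = 1646.031
Σ mᵢcᵢTᵢ = 1091.52×75.0 + 517.803×18.1 + 36.708×129.0 = 95972
T = 95972 / 1646.031 = 58.31 °C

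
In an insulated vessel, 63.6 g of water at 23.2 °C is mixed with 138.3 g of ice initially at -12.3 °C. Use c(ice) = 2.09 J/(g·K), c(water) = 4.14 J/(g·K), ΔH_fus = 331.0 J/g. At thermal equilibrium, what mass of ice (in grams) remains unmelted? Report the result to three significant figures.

m_ice remaining = 131 g

Heat to warm all ice to 0 °C: 138.3×2.09×12.3 = 3555.3 J
Heat released by water cooling to 0 °C: 63.6×4.14×23.2 = 6108.7 J
6108.7 J < 3555.3 + 138.3×331.0 = 49332.6 J, so not all ice melts; final T = 0 °C.
Heat left for melting: 6108.7 − 3555.3 = 2553.4 J
Mass melted = 2553.4 / 331.0 = 7.714 g
Ice remaining = 138.3 − 7.714 = 130.586 g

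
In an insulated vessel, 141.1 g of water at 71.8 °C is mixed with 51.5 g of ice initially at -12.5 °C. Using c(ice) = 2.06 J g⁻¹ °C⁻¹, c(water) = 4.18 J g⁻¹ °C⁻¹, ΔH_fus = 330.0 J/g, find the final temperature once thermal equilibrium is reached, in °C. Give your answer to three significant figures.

Heat to bring ice to 0 °C and melt it: q₁ = 51.5×2.06×12.5 + 51.5×330.0 = 18321 J
Heat the water can supply cooling to 0 °C: 141.1×4.18×71.8 = 42347.5 J > q₁, so all ice melts.
Energy balance: 141.1×4.18×(71.8 − T) = 18321 + 51.5×4.18×(T − 0)
589.798(71.8 − T) = 18321 + 215.27 T
42347.5 − 18321 = 805.068 T
T = 24026.5 / 805.068 = 29.84 °C

T_f = 29.8 °C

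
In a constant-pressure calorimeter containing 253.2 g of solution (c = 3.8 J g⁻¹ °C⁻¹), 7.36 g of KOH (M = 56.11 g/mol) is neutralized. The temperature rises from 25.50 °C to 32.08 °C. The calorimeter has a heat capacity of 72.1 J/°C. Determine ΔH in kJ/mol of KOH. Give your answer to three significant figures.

|ΔT| = |32.08 − 25.50| = 6.58 °C
|q_surr| = (253.2 × 3.8 + 72.1) × 6.58 = 1034.26 × 6.58 = 6805 J
n(KOH) = 7.36 / 56.11 = 0.1312 mol
Temperature rose, so q_rxn = −|q_surr| = -6.805 kJ
ΔH = q_rxn / n = -51.87 kJ/mol

ΔH = -51.9 kJ/mol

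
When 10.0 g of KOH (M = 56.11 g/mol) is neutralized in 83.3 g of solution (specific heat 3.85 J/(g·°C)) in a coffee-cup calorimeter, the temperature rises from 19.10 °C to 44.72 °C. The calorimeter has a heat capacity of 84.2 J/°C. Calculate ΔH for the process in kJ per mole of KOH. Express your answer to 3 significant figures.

ΔH = -58.2 kJ/mol

|ΔT| = |44.72 − 19.10| = 25.62 °C
|q_surr| = (83.3 × 3.85 + 84.2) × 25.62 = 404.905 × 25.62 = 10370 J
n(KOH) = 10.0 / 56.11 = 0.1782 mol
Temperature rose, so q_rxn = −|q_surr| = -10.37 kJ
ΔH = q_rxn / n = -58.19 kJ/mol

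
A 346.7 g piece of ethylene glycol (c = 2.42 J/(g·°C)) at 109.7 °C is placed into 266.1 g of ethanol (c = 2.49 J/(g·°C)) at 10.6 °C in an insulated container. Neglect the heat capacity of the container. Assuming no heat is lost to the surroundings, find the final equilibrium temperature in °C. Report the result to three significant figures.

Heat lost by ethylene glycol = heat gained by ethanol.
(346.7)(2.42)(109.7 − T) = (266.1)(2.49)(T − 10.6)
839.014 (109.7 − T) = 662.589 (T − 10.6)
92040 − 839.014 T = 662.589 T − 7023.4
99063.4 = 1501.603 T
T = 65.97 °C

T_f = 66.0 °C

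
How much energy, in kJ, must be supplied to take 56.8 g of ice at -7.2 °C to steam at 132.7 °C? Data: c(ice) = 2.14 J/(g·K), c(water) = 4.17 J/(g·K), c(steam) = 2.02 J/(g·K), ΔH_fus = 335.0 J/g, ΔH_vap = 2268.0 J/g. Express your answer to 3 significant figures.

q1 (heat ice -7.2→0.0 °C): 56.8 × 2.14 × 7.2 = 875 J
q2 (melt at 0 °C): 56.8 × 335.0 = 19028 J
q3 (heat water 0.0→100.0 °C): 56.8 × 4.17 × 100.0 = 23686 J
q4 (vaporize at 100 °C): 56.8 × 2268.0 = 128822 J
q5 (heat steam 100.0→132.7 °C): 56.8 × 2.02 × 32.7 = 3752 J
Total: 875 + 19028 + 23686 + 128822 + 3752 = 176163 J = 176 kJ

q = 176 kJ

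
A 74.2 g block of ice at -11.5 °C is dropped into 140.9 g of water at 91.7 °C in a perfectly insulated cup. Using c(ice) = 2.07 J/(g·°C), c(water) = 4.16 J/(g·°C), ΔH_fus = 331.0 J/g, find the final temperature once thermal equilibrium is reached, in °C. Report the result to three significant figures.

T_f = 30.6 °C

Heat to bring ice to 0 °C and melt it: q₁ = 74.2×2.07×11.5 + 74.2×331.0 = 26327 J
Heat the water can supply cooling to 0 °C: 140.9×4.16×91.7 = 53749.4 J > q₁, so all ice melts.
Energy balance: 140.9×4.16×(91.7 − T) = 26327 + 74.2×4.16×(T − 0)
586.144(91.7 − T) = 26327 + 308.672 T
53749.4 − 26327 = 894.816 T
T = 27422.4 / 894.816 = 30.646 °C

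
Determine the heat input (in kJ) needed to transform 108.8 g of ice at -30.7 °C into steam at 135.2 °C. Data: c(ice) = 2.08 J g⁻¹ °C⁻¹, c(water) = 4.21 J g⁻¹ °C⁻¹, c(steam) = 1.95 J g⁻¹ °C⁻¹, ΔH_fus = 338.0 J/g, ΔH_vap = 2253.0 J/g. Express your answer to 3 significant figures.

q1 (heat ice -30.7→0.0 °C): 108.8 × 2.08 × 30.7 = 6948 J
q2 (melt at 0 °C): 108.8 × 338.0 = 36774 J
q3 (heat water 0.0→100.0 °C): 108.8 × 4.21 × 100.0 = 45805 J
q4 (vaporize at 100 °C): 108.8 × 2253.0 = 245126 J
q5 (heat steam 100.0→135.2 °C): 108.8 × 1.95 × 35.2 = 7468 J
Total: 6948 + 36774 + 45805 + 245126 + 7468 = 342121 J = 342 kJ

q = 342 kJ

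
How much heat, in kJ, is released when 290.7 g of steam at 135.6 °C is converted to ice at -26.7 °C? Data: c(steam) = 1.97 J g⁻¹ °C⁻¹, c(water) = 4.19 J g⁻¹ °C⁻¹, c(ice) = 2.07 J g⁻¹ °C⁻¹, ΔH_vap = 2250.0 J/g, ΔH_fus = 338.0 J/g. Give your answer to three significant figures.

q = 911 kJ

q1 (cool steam 135.6→100 °C): 290.7 × 1.97 × 35.6 = 20387 J
q2 (condense at 100 °C): 290.7 × 2250.0 = 654075 J
q3 (cool water 100→0 °C): 290.7 × 4.19 × 100.0 = 121803 J
q4 (freeze at 0 °C): 290.7 × 338.0 = 98257 J
q5 (cool ice 0→-26.7 °C): 290.7 × 2.07 × 26.7 = 16067 J
Total: 20387 + 654075 + 121803 + 98257 + 16067 = 910589 J = 911 kJ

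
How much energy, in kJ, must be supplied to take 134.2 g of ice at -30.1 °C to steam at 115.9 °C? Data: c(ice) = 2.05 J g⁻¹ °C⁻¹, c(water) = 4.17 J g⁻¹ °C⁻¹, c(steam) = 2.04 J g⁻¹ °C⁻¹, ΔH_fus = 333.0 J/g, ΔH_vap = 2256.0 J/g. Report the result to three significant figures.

q = 416 kJ

q1 (heat ice -30.1→0.0 °C): 134.2 × 2.05 × 30.1 = 8281 J
q2 (melt at 0 °C): 134.2 × 333.0 = 44689 J
q3 (heat water 0.0→100.0 °C): 134.2 × 4.17 × 100.0 = 55961 J
q4 (vaporize at 100 °C): 134.2 × 2256.0 = 302755 J
q5 (heat steam 100.0→115.9 °C): 134.2 × 2.04 × 15.9 = 4353 J
Total: 8281 + 44689 + 55961 + 302755 + 4353 = 416039 J = 416 kJ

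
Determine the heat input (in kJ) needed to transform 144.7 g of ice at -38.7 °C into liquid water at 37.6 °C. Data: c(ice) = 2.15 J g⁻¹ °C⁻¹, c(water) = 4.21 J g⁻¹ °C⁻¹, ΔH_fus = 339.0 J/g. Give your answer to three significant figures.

q = 84.0 kJ

q1 (heat ice -38.7→0.0 °C): 144.7 × 2.15 × 38.7 = 12040 J
q2 (melt at 0 °C): 144.7 × 339.0 = 49053 J
q3 (heat water 0.0→37.6 °C): 144.7 × 4.21 × 37.6 = 22905 J
Total: 12040 + 49053 + 22905 = 83998 J = 84.0 kJ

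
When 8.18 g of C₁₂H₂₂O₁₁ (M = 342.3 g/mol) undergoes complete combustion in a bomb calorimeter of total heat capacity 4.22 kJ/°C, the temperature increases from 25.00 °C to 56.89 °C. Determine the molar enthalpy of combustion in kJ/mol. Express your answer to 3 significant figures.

ΔT = 56.89 − 25.00 = 31.89 °C
q_cal = C_cal × ΔT = 4.22 × 31.89 = 134.5758 kJ
n = 8.18 / 342.3 = 0.02390 mol
q_rxn = −q_cal = -134.5758 kJ
ΔH = -134.5758 / 0.02390 = -5631 kJ/mol

ΔH = -5630 kJ/mol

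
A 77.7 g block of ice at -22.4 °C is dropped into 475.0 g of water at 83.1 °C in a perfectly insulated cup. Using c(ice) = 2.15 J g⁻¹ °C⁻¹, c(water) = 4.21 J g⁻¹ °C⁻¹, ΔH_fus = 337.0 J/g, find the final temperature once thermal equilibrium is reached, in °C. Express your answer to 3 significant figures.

Heat to bring ice to 0 °C and melt it: q₁ = 77.7×2.15×22.4 + 77.7×337.0 = 29927 J
Heat the water can supply cooling to 0 °C: 475.0×4.21×83.1 = 166179 J > q₁, so all ice melts.
Energy balance: 475.0×4.21×(83.1 − T) = 29927 + 77.7×4.21×(T − 0)
1999.75(83.1 − T) = 29927 + 327.117 T
166179 − 29927 = 2326.867 T
T = 136252 / 2326.867 = 58.56 °C

T_f = 58.6 °C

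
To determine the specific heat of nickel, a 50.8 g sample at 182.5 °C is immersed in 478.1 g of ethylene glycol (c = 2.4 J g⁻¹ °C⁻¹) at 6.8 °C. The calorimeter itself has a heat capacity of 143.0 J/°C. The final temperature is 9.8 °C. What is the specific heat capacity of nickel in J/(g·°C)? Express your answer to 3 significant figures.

c = 0.441 J/(g·°C)

q_gained = (478.1 × 2.4 + 143.0) × (9.8 − 6.8) = 3871 J
q_lost = 50.8 × c × (182.5 − 9.8) = 8773.16 c
Set equal: c = 3871 / 8773.16 = 0.441 J/(g·°C)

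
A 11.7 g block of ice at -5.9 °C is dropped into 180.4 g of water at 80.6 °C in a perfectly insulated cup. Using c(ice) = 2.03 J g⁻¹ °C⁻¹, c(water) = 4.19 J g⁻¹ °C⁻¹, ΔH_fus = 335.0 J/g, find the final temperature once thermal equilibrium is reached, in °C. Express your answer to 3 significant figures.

Heat to bring ice to 0 °C and melt it: q₁ = 11.7×2.03×5.9 + 11.7×335.0 = 4059.6 J
Heat the water can supply cooling to 0 °C: 180.4×4.19×80.6 = 60923.6 J > q₁, so all ice melts.
Energy balance: 180.4×4.19×(80.6 − T) = 4059.6 + 11.7×4.19×(T − 0)
755.876(80.6 − T) = 4059.6 + 49.023 T
60923.6 − 4059.6 = 804.899 T
T = 56864.0 / 804.899 = 70.647 °C

T_f = 70.6 °C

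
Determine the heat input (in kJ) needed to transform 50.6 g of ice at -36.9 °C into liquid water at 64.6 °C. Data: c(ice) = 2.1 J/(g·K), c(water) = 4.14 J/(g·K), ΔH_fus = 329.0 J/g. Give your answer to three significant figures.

q = 34.1 kJ

q1 (heat ice -36.9→0.0 °C): 50.6 × 2.1 × 36.9 = 3921 J
q2 (melt at 0 °C): 50.6 × 329.0 = 16647 J
q3 (heat water 0.0→64.6 °C): 50.6 × 4.14 × 64.6 = 13533 J
Total: 3921 + 16647 + 13533 = 34101 J = 34.1 kJ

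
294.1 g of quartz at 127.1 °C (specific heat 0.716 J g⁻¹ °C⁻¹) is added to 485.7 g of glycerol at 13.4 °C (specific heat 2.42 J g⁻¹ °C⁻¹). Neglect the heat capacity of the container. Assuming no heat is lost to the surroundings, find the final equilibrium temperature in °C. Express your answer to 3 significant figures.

T_f = 30.7 °C

Heat lost by quartz = heat gained by glycerol.
(294.1)(0.716)(127.1 − T) = (485.7)(2.42)(T − 13.4)
210.5756 (127.1 − T) = 1175.394 (T − 13.4)
26764 − 210.5756 T = 1175.394 T − 15750
42514 = 1385.9696 T
T = 30.67 °C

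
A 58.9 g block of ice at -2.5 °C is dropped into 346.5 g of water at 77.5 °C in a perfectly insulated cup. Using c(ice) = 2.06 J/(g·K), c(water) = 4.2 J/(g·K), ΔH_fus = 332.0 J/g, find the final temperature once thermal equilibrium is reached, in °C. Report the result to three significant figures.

T_f = 54.6 °C

Heat to bring ice to 0 °C and melt it: q₁ = 58.9×2.06×2.5 + 58.9×332.0 = 19858 J
Heat the water can supply cooling to 0 °C: 346.5×4.2×77.5 = 112786 J > q₁, so all ice melts.
Energy balance: 346.5×4.2×(77.5 − T) = 19858 + 58.9×4.2×(T − 0)
1455.3(77.5 − T) = 19858 + 247.38 T
112786 − 19858 = 1702.68 T
T = 92928 / 1702.68 = 54.58 °C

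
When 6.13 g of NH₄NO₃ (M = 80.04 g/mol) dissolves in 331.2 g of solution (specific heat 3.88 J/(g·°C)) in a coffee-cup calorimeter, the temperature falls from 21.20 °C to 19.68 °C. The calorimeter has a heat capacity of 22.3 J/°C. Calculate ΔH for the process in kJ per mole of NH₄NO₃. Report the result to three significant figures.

ΔH = 25.9 kJ/mol

|ΔT| = |19.68 − 21.20| = 1.52 °C
|q_surr| = (331.2 × 3.88 + 22.3) × 1.52 = 1307.356 × 1.52 = 1987 J
n(NH₄NO₃) = 6.13 / 80.04 = 0.07659 mol
Temperature fell, so q_rxn = +|q_surr| = 1.987 kJ
ΔH = q_rxn / n = 25.94 kJ/mol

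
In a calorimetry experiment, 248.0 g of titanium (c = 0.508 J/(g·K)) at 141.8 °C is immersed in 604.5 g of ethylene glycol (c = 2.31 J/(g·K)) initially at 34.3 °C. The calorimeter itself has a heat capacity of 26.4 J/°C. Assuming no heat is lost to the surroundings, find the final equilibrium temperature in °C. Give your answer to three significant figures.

T_f = 43.0 °C

Heat lost by titanium = heat gained by ethylene glycol + calorimeter.
(248.0)(0.508)(141.8 − T) = [(604.5)(2.31) + 26.4](T − 34.3)
125.984 (141.8 − T) = 1422.795 (T − 34.3)
17865 − 125.984 T = 1422.795 T − 48802
66667 = 1548.779 T
T = 43.04 °C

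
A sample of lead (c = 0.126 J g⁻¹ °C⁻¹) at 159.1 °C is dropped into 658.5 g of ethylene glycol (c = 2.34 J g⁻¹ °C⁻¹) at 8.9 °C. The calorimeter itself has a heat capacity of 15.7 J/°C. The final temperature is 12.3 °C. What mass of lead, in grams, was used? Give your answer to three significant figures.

q_gained = (658.5 × 2.34 + 15.7) × (12.3 − 8.9) = 5292 J
q_lost = m × 0.126 × (159.1 − 12.3) = 18.4968 m
m = 5292 / 18.4968 = 286 g

m = 286 g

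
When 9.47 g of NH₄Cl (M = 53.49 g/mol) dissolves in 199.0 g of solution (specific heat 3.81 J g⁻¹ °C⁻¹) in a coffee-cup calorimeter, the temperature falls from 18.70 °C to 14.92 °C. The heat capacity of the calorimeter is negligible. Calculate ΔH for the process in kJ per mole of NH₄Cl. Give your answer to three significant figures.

|ΔT| = |14.92 − 18.70| = 3.78 °C
|q_surr| = (199.0 × 3.81) × 3.78 = 758.19 × 3.78 = 2866 J
n(NH₄Cl) = 9.47 / 53.49 = 0.1770 mol
Temperature fell, so q_rxn = +|q_surr| = 2.866 kJ
ΔH = q_rxn / n = 16.19 kJ/mol

ΔH = 16.2 kJ/mol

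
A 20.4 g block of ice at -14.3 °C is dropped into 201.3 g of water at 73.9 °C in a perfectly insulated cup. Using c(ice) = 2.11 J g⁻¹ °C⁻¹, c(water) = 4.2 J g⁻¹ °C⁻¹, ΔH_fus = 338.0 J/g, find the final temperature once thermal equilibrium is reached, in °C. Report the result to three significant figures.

T_f = 59.0 °C

Heat to bring ice to 0 °C and melt it: q₁ = 20.4×2.11×14.3 + 20.4×338.0 = 7510.7 J
Heat the water can supply cooling to 0 °C: 201.3×4.2×73.9 = 62479.5 J > q₁, so all ice melts.
Energy balance: 201.3×4.2×(73.9 − T) = 7510.7 + 20.4×4.2×(T − 0)
845.46(73.9 − T) = 7510.7 + 85.68 T
62479.5 − 7510.7 = 931.14 T
T = 54968.8 / 931.14 = 59.03 °C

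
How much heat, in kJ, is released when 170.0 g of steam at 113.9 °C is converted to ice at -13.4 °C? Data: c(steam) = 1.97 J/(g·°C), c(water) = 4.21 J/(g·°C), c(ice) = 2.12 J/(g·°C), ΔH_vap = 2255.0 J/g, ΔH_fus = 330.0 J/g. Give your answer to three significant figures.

q = 521 kJ

q1 (cool steam 113.9→100 °C): 170.0 × 1.97 × 13.9 = 4655 J
q2 (condense at 100 °C): 170.0 × 2255.0 = 383350 J
q3 (cool water 100→0 °C): 170.0 × 4.21 × 100.0 = 71570 J
q4 (freeze at 0 °C): 170.0 × 330.0 = 56100 J
q5 (cool ice 0→-13.4 °C): 170.0 × 2.12 × 13.4 = 4829 J
Total: 4655 + 383350 + 71570 + 56100 + 4829 = 520504 J = 521 kJ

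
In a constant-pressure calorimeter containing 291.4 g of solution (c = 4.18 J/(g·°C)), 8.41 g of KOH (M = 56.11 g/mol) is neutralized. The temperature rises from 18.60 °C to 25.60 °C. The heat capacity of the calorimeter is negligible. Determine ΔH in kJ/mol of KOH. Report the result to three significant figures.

ΔH = -56.9 kJ/mol

|ΔT| = |25.60 − 18.60| = 7.00 °C
|q_surr| = (291.4 × 4.18) × 7.00 = 1218.052 × 7.00 = 8526 J
n(KOH) = 8.41 / 56.11 = 0.1499 mol
Temperature rose, so q_rxn = −|q_surr| = -8.526 kJ
ΔH = q_rxn / n = -56.88 kJ/mol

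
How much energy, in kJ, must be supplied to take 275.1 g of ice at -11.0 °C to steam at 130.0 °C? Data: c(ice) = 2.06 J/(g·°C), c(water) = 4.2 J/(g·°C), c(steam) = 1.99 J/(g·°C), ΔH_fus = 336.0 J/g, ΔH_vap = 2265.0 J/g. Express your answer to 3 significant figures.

q = 854 kJ

q1 (heat ice -11.0→0.0 °C): 275.1 × 2.06 × 11.0 = 6234 J
q2 (melt at 0 °C): 275.1 × 336.0 = 92434 J
q3 (heat water 0.0→100.0 °C): 275.1 × 4.2 × 100.0 = 115542 J
q4 (vaporize at 100 °C): 275.1 × 2265.0 = 623102 J
q5 (heat steam 100.0→130.0 °C): 275.1 × 1.99 × 30.0 = 16423 J
Total: 6234 + 92434 + 115542 + 623102 + 16423 = 853735 J = 854 kJ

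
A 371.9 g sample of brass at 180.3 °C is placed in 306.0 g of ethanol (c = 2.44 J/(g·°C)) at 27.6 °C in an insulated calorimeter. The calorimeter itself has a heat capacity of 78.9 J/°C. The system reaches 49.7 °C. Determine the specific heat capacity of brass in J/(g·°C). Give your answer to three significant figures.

c = 0.376 J/(g·°C)

q_gained = (306.0 × 2.44 + 78.9) × (49.7 − 27.6) = 18240 J
q_lost = 371.9 × c × (180.3 − 49.7) = 48570.14 c
Set equal: c = 18240 / 48570.14 = 0.376 J/(g·°C)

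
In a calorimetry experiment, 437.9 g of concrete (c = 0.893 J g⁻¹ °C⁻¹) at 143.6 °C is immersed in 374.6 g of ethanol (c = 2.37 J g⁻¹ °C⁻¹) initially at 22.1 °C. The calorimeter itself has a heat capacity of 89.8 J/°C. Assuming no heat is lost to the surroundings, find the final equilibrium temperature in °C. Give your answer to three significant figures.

T_f = 56.8 °C

Heat lost by concrete = heat gained by ethanol + calorimeter.
(437.9)(0.893)(143.6 − T) = [(374.6)(2.37) + 89.8](T − 22.1)
391.0447 (143.6 − T) = 977.602 (T − 22.1)
56154 − 391.0447 T = 977.602 T − 21605
77759 = 1368.6467 T
T = 56.81 °C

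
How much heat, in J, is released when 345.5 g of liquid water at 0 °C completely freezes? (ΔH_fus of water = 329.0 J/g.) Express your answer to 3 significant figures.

q = 114000 J

q = m × ΔH_fus = 345.5 × 329.0 = 113700 J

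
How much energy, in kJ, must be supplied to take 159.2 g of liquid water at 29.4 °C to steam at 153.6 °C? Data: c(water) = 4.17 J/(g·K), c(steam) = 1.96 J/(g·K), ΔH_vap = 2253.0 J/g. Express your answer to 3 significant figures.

q = 422 kJ

q1 (heat water 29.4→100.0 °C): 159.2 × 4.17 × 70.6 = 46869 J
q2 (vaporize at 100 °C): 159.2 × 2253.0 = 358678 J
q3 (heat steam 100.0→153.6 °C): 159.2 × 1.96 × 53.6 = 16725 J
Total: 46869 + 358678 + 16725 = 422272 J = 422 kJ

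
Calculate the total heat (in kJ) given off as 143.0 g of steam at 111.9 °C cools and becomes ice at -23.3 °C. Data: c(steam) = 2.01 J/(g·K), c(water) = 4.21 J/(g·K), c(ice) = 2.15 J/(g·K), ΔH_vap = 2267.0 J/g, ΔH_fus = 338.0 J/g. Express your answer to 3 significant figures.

q1 (cool steam 111.9→100 °C): 143.0 × 2.01 × 11.9 = 3420 J
q2 (condense at 100 °C): 143.0 × 2267.0 = 324181 J
q3 (cool water 100→0 °C): 143.0 × 4.21 × 100.0 = 60203 J
q4 (freeze at 0 °C): 143.0 × 338.0 = 48334 J
q5 (cool ice 0→-23.3 °C): 143.0 × 2.15 × 23.3 = 7164 J
Total: 3420 + 324181 + 60203 + 48334 + 7164 = 443302 J = 443 kJ

q = 443 kJ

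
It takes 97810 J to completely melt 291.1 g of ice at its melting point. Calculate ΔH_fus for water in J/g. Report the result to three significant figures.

ΔH_fus = q / m = 97810 / 291.1 = 336 J/g

ΔH_fus = 336 J/g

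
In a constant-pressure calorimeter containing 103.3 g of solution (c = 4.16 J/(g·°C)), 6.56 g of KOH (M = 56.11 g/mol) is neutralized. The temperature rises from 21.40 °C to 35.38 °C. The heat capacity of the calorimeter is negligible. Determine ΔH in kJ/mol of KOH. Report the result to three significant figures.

|ΔT| = |35.38 − 21.40| = 13.98 °C
|q_surr| = (103.3 × 4.16) × 13.98 = 429.728 × 13.98 = 6008 J
n(KOH) = 6.56 / 56.11 = 0.1169 mol
Temperature rose, so q_rxn = −|q_surr| = -6.008 kJ
ΔH = q_rxn / n = -51.39 kJ/mol

ΔH = -51.4 kJ/mol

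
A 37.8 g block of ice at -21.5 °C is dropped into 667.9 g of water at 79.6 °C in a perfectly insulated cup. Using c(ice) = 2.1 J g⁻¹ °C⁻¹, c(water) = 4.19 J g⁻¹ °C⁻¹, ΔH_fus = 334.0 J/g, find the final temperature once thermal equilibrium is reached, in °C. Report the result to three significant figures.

T_f = 70.5 °C

Heat to bring ice to 0 °C and melt it: q₁ = 37.8×2.1×21.5 + 37.8×334.0 = 14332 J
Heat the water can supply cooling to 0 °C: 667.9×4.19×79.6 = 222761 J > q₁, so all ice melts.
Energy balance: 667.9×4.19×(79.6 − T) = 14332 + 37.8×4.19×(T − 0)
2798.501(79.6 − T) = 14332 + 158.382 T
222761 − 14332 = 2956.883 T
T = 208429 / 2956.883 = 70.49 °C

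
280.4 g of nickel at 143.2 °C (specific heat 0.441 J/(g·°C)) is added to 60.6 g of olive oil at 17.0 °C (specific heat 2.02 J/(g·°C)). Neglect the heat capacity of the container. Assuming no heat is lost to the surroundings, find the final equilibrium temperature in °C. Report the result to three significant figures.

Heat lost by nickel = heat gained by olive oil.
(280.4)(0.441)(143.2 − T) = (60.6)(2.02)(T − 17.0)
123.6564 (143.2 − T) = 122.412 (T − 17.0)
17708 − 123.6564 T = 122.412 T − 2081.0
19789.0 = 246.0684 T
T = 80.42 °C

T_f = 80.4 °C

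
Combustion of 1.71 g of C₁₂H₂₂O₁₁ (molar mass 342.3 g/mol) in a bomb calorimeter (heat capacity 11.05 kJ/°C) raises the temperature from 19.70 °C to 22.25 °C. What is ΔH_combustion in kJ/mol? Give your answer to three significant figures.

ΔH = -5640 kJ/mol

ΔT = 22.25 − 19.70 = 2.55 °C
q_cal = C_cal × ΔT = 11.05 × 2.55 = 28.1775 kJ
n = 1.71 / 342.3 = 0.004996 mol
q_rxn = −q_cal = -28.1775 kJ
ΔH = -28.1775 / 0.004996 = -5640 kJ/mol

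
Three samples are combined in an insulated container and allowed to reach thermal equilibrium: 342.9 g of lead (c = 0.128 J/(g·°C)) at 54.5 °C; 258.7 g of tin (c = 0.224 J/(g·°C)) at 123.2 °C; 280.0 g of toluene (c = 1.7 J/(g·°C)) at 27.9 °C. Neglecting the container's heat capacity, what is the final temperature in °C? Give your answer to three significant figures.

Σ mᵢcᵢ(T − Tᵢ) = 0  ⇒  T = Σ mᵢcᵢTᵢ / Σ mᵢcᵢ
Σ mᵢcᵢ = 342.9×0.128 + 258.7×0.224 + 280.0×1.7 = 577.8400
Σ mᵢcᵢTᵢ = 43.8912×54.5 + 57.9488×123.2 + 476×27.9 = 22812
T = 22812 / 577.8400 = 39.48 °C

T_f = 39.5 °C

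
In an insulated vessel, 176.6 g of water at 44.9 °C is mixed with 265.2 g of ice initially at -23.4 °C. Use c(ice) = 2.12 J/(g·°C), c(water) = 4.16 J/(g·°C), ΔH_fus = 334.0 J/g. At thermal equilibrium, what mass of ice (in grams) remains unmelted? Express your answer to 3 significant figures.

m_ice remaining = 206 g

Heat to warm all ice to 0 °C: 265.2×2.12×23.4 = 13156 J
Heat released by water cooling to 0 °C: 176.6×4.16×44.9 = 32986 J
32986 J < 13156 + 265.2×334.0 = 101732.8 J, so not all ice melts; final T = 0 °C.
Heat left for melting: 32986 − 13156 = 19830 J
Mass melted = 19830 / 334.0 = 59.37 g
Ice remaining = 265.2 − 59.37 = 205.83 g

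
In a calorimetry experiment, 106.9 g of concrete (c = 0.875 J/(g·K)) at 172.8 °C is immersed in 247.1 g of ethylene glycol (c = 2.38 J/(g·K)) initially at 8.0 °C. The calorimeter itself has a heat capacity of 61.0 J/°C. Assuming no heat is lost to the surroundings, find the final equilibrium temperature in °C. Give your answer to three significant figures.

Heat lost by concrete = heat gained by ethylene glycol + calorimeter.
(106.9)(0.875)(172.8 − T) = [(247.1)(2.38) + 61.0](T − 8.0)
93.5375 (172.8 − T) = 649.098 (T − 8.0)
16163 − 93.5375 T = 649.098 T − 5192.8
21355.8 = 742.6355 T
T = 28.76 °C

T_f = 28.8 °C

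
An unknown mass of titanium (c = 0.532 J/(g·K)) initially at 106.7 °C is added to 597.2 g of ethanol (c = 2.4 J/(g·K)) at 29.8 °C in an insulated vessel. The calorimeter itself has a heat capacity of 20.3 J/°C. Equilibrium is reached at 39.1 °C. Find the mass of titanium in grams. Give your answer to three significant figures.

m = 376 g

q_gained = (597.2 × 2.4 + 20.3) × (39.1 − 29.8) = 13520 J
q_lost = m × 0.532 × (106.7 − 39.1) = 35.9632 m
m = 13520 / 35.9632 = 376 g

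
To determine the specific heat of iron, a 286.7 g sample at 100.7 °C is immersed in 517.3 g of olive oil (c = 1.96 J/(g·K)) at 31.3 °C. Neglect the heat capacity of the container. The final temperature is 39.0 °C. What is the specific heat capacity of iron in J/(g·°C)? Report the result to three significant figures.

q_gained = (517.3 × 1.96) × (39.0 − 31.3) = 7807 J
q_lost = 286.7 × c × (100.7 − 39.0) = 17689.39 c
Set equal: c = 7807 / 17689.39 = 0.441 J/(g·°C)

c = 0.441 J/(g·°C)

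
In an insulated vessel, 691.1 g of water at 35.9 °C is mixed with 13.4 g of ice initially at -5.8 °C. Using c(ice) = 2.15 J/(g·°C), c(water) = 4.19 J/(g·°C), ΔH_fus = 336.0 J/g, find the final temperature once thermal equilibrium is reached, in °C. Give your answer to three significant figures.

T_f = 33.6 °C

Heat to bring ice to 0 °C and melt it: q₁ = 13.4×2.15×5.8 + 13.4×336.0 = 4669.5 J
Heat the water can supply cooling to 0 °C: 691.1×4.19×35.9 = 103956 J > q₁, so all ice melts.
Energy balance: 691.1×4.19×(35.9 − T) = 4669.5 + 13.4×4.19×(T − 0)
2895.709(35.9 − T) = 4669.5 + 56.146 T
103956 − 4669.5 = 2951.855 T
T = 99286.5 / 2951.855 = 33.64 °C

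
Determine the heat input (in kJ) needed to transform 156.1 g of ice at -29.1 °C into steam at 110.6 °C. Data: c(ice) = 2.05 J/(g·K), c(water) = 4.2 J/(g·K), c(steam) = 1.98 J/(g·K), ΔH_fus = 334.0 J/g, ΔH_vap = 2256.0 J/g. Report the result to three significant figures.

q1 (heat ice -29.1→0.0 °C): 156.1 × 2.05 × 29.1 = 9312 J
q2 (melt at 0 °C): 156.1 × 334.0 = 52137 J
q3 (heat water 0.0→100.0 °C): 156.1 × 4.2 × 100.0 = 65562 J
q4 (vaporize at 100 °C): 156.1 × 2256.0 = 352162 J
q5 (heat steam 100.0→110.6 °C): 156.1 × 1.98 × 10.6 = 3276 J
Total: 9312 + 52137 + 65562 + 352162 + 3276 = 482449 J = 482 kJ

q = 482 kJ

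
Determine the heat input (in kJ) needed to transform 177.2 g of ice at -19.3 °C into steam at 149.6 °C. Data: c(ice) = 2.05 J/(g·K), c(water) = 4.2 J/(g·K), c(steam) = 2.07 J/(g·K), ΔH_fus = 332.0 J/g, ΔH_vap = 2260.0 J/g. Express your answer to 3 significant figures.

q = 559 kJ

q1 (heat ice -19.3→0.0 °C): 177.2 × 2.05 × 19.3 = 7011 J
q2 (melt at 0 °C): 177.2 × 332.0 = 58830 J
q3 (heat water 0.0→100.0 °C): 177.2 × 4.2 × 100.0 = 74424 J
q4 (vaporize at 100 °C): 177.2 × 2260.0 = 400472 J
q5 (heat steam 100.0→149.6 °C): 177.2 × 2.07 × 49.6 = 18193 J
Total: 7011 + 58830 + 74424 + 400472 + 18193 = 558930 J = 559 kJ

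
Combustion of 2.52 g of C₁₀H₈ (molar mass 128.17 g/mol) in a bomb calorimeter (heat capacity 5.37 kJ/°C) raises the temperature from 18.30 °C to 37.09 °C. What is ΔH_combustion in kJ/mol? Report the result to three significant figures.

ΔT = 37.09 − 18.30 = 18.79 °C
q_cal = C_cal × ΔT = 5.37 × 18.79 = 100.9023 kJ
n = 2.52 / 128.17 = 0.01966 mol
q_rxn = −q_cal = -100.9023 kJ
ΔH = -100.9023 / 0.01966 = -5132 kJ/mol

ΔH = -5130 kJ/mol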